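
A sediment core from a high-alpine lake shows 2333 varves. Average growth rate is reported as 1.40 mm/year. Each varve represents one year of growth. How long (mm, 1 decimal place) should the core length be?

The record spans 2333 years at 1.40 mm per year.
2333 years at 1.40 mm/year gives 1.40 × 2333 = 3266.2 mm.

3266.2 mm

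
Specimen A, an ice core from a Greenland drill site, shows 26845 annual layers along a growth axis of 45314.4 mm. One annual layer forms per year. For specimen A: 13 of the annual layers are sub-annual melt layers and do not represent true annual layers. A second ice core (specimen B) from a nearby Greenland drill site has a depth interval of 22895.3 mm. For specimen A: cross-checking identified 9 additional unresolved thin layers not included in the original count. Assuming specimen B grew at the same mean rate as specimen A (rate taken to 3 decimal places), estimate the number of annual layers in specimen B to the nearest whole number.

13564 annual layers

Specimen A: after corrections the count is 26845 − 13 + 9 = 26841 annual layers.
A: Mean rate = 45314.4 mm / 26841 years ≈ 1.688 mm/yr.
For B, 22895.3 / 1.688 = 13563.57 years ≈ 13564 annual layers.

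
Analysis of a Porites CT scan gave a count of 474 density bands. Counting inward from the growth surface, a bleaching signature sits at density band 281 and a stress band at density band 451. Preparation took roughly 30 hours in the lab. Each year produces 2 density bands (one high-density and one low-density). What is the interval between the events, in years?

85 years

Separation: 451 − 281 = 170 density bands.
With 2 density bands per year, 170 / 2 = 85 years.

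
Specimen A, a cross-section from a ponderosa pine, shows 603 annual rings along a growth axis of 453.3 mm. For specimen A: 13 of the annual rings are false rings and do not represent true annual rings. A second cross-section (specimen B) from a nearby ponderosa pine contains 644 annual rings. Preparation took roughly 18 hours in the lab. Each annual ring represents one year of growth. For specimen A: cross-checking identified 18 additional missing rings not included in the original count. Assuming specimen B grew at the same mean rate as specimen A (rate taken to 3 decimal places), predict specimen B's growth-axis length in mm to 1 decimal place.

Specimen A: true annual ring count = 603 − 13 + 18 = 608.
A: Extension rate ≈ 453.3 / 608 = 0.746 mm per year.
For B, 0.746 mm/year × 644 years = 480.4 mm.

480.4 mm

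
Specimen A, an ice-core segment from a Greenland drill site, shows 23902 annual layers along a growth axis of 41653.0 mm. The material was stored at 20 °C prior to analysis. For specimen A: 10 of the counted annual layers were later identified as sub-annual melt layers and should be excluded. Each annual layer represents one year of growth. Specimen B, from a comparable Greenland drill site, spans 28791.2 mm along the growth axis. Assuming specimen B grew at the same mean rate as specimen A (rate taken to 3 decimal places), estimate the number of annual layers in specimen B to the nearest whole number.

Specimen A: correcting the raw count gives 23902 − 10 = 23892 true annual layers.
A: Extension rate ≈ 41653.0 / 23892 = 1.743 mm/yr.
For B, 28791.2 / 1.743 = 16518.19 years ≈ 16518 annual layers.

16518 annual layers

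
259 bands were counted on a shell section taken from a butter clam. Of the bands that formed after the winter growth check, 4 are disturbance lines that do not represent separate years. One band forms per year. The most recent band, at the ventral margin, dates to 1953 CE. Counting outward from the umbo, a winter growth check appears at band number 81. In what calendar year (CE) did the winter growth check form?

1779 CE

The winter growth check sits at band 81 from the umbo, so 259 − 81 = 178 bands formed after it.
178 − 4 false = 174 true bands after the winter growth check.
The band at the ventral margin is 1953 CE, so the winter growth check dates to 1953 − 174 = 1779 CE.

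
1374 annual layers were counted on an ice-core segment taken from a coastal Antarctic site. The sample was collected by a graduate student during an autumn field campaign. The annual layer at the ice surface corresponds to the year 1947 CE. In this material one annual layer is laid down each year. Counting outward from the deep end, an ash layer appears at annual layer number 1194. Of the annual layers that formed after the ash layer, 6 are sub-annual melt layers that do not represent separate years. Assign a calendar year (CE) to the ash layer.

1773 CE

Between annual layer 1194 and the ice surface there are 1374 − 1194 = 180 annual layers.
Removing the 6 false annual layers leaves 180 − 6 = 174 true annual layers beyond the ash layer.
Counting back 174 years from 1947 CE places the ash layer in 1947 − 174 = 1773 CE.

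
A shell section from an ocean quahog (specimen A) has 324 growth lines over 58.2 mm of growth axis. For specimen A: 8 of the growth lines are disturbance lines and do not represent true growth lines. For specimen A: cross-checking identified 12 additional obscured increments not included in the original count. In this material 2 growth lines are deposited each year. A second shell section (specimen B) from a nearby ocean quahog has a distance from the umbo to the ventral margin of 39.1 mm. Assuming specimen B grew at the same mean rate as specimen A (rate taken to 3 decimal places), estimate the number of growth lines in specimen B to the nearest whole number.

220 growth lines

Specimen A: correcting the raw count gives 324 − 8 + 12 = 328 true growth lines.
Specimen A: with 2 growth lines per year, 328 / 2 = 164 years.
A: 58.2 mm over 164 years gives 58.2 / 164 ≈ 0.355 mm/year.
B spans 39.1 / 0.355 = 110.14 years; at 2 growth lines per year that is 110.14 × 2 ≈ 220 growth lines.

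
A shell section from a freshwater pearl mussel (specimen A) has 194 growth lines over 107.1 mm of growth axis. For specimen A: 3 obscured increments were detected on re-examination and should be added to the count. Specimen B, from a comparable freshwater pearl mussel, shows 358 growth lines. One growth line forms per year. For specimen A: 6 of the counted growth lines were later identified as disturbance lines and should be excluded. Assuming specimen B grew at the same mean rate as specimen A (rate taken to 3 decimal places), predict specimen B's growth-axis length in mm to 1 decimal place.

200.8 mm

Specimen A: true growth line count = 194 − 6 + 3 = 191.
A: Mean rate = 107.1 mm / 191 years ≈ 0.561 mm/year.
For B, 0.561 mm/year × 358 years = 200.8 mm.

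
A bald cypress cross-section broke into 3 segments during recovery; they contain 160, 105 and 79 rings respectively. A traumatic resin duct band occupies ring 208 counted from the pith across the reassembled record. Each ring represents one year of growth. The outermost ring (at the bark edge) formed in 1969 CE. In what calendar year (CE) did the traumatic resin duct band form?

1833 CE

Total rings = 160 + 105 + 79 = 344.
Between ring 208 and the bark edge there are 344 − 208 = 136 rings.
Counting back 136 years from 1969 CE places the traumatic resin duct band in 1969 − 136 = 1833 CE.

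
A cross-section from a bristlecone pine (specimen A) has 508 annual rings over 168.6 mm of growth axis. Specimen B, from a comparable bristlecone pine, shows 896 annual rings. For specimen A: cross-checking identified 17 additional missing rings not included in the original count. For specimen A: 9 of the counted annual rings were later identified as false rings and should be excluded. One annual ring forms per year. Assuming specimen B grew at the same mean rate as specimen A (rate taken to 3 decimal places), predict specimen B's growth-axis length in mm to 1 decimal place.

Specimen A: adjusted count: 508 − 9 + 17 = 516 annual rings.
A: Mean rate = 168.6 mm / 516 years ≈ 0.327 mm/yr.
Length of B = 0.327 × 896 = 293.0 mm.

293.0 mm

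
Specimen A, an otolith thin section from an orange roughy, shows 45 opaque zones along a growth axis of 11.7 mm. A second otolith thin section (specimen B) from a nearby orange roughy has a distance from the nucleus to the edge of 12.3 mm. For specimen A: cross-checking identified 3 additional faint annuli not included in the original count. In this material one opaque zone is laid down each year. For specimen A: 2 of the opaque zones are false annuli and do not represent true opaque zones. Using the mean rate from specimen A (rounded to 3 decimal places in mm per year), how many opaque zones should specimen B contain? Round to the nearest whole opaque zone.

Specimen A: adjusted count: 45 − 2 + 3 = 46 opaque zones.
A: 11.7 mm over 46 years gives 11.7 / 46 ≈ 0.254 mm per year.
B spans 12.3 / 0.254 = 48.43 years ≈ 48 opaque zones.

48 opaque zones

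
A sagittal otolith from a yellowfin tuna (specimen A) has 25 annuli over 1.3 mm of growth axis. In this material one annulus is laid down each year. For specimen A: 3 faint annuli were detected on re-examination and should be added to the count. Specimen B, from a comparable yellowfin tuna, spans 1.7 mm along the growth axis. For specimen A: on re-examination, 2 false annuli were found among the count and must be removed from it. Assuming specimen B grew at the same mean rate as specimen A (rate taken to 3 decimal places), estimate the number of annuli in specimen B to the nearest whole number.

34 annuli

Specimen A: after corrections the count is 25 − 2 + 3 = 26 annuli.
A: Extension rate ≈ 1.3 / 26 = 0.050 mm/yr.
Specimen B: 1.7 mm / 0.050 mm per year = 34.00 years ≈ 34 annuli.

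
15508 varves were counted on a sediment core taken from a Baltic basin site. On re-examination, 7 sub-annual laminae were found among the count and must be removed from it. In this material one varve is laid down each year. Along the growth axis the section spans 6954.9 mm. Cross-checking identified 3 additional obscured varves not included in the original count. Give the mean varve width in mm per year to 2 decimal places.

After corrections the count is 15508 − 7 + 3 = 15504 varves.
6954.9 mm over 15504 years gives 6954.9 / 15504 ≈ 0.45 mm per year.

0.45 mm per year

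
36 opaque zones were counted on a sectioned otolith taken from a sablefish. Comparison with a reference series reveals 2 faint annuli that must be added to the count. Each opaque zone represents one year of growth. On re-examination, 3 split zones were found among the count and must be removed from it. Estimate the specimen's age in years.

Correcting the raw count gives 36 − 3 + 2 = 35 true opaque zones.
One opaque zone per year makes the duration 35 years.

35 yr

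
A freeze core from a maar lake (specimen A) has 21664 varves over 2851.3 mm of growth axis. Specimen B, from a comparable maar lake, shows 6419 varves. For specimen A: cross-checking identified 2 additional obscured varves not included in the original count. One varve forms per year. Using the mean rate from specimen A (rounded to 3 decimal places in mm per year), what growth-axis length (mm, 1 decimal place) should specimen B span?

847.3 mm

Specimen A: after corrections the count is 21664 + 2 = 21666 varves.
A: Extension rate ≈ 2851.3 / 21666 = 0.132 mm/yr.
Length of B = 0.132 × 6419 = 847.3 mm.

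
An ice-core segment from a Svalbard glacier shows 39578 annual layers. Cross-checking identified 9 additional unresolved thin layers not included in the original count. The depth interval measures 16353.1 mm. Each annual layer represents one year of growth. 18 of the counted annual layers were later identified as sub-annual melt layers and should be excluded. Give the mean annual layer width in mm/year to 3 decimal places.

0.413 mm/year

After corrections the count is 39578 − 18 + 9 = 39569 annual layers.
16353.1 mm over 39569 years gives 16353.1 / 39569 ≈ 0.413 mm/year.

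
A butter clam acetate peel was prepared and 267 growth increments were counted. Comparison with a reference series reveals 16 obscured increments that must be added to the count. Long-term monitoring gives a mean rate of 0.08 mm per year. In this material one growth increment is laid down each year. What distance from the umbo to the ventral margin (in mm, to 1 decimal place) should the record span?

22.6 mm

True growth increment count = 267 + 16 = 283.
283 years at 0.08 mm/year gives 0.08 × 283 = 22.6 mm.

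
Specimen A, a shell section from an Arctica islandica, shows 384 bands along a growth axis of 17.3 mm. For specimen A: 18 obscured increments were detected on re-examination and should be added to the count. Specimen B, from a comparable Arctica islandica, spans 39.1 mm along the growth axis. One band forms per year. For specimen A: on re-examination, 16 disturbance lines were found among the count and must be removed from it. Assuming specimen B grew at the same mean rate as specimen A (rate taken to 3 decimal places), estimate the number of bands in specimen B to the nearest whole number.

Specimen A: correcting the raw count gives 384 − 16 + 18 = 386 true bands.
A: Extension rate ≈ 17.3 / 386 = 0.045 mm/yr.
B spans 39.1 / 0.045 = 868.89 years ≈ 869 bands.

869 bands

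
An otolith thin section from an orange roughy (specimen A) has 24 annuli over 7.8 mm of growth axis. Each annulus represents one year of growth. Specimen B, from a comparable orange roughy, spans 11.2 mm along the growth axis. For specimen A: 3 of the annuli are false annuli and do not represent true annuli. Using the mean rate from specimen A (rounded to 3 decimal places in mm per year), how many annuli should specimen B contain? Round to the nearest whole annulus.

Specimen A: after corrections the count is 24 − 3 = 21 annuli.
A: 7.8 mm over 21 years gives 7.8 / 21 ≈ 0.371 mm per year.
For B, 11.2 / 0.371 = 30.19 years ≈ 30 annuli.

30 annuli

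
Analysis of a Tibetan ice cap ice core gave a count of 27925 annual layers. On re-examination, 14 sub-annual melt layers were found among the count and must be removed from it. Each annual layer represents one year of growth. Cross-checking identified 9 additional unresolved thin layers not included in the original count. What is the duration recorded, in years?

27920 years

True annual layer count = 27925 − 14 + 9 = 27920.
With a one-to-one annual layer periodicity this is 27920 years.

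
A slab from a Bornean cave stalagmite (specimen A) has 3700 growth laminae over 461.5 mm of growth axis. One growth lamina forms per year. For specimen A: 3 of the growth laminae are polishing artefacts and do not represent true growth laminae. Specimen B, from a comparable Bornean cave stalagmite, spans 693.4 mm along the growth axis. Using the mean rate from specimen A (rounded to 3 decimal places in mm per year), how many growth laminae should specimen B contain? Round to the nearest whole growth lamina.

Specimen A: after corrections the count is 3700 − 3 = 3697 growth laminae.
A: Mean rate = 461.5 mm / 3697 years ≈ 0.125 mm per year.
B spans 693.4 / 0.125 = 5547.20 years ≈ 5547 growth laminae.

5547 growth laminae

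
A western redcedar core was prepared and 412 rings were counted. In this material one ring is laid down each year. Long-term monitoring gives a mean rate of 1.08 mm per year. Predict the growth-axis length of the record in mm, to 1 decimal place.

445.0 mm

The record spans 412 years at 1.08 mm per year.
Predicted length = 1.08 mm/year × 412 years = 445.0 mm.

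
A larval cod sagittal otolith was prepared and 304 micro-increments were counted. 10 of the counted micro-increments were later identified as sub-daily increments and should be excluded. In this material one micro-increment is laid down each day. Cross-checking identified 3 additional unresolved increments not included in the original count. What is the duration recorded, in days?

True micro-increment count = 304 − 10 + 3 = 297.
With a one-to-one micro-increment periodicity this is 297 days.

297 days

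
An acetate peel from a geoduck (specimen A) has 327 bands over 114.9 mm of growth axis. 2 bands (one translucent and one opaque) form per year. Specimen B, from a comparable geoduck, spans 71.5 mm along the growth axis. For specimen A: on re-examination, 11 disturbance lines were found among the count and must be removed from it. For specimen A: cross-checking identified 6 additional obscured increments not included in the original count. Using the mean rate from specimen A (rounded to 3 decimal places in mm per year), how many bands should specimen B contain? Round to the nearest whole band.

200 bands

Specimen A: true band count = 327 − 11 + 6 = 322.
Specimen A: 322 bands at 2 per year is 322 / 2 = 161 years.
A: Extension rate ≈ 114.9 / 161 = 0.714 mm per year.
For B, 71.5 / 0.714 = 100.14 years; at 2 bands per year that is 100.14 × 2 ≈ 200 bands.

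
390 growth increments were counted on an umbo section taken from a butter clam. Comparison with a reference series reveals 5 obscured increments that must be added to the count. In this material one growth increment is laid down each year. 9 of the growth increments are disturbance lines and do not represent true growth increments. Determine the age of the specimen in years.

386 years

Adjusted count: 390 − 9 + 5 = 386 growth increments.
With a one-to-one growth increment periodicity this is 386 years.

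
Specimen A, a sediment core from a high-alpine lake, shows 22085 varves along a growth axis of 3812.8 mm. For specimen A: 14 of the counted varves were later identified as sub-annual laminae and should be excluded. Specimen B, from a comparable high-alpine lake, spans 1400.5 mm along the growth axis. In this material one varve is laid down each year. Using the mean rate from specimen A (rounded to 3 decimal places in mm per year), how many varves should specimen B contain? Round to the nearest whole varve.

Specimen A: correcting the raw count gives 22085 − 14 = 22071 true varves.
A: Extension rate ≈ 3812.8 / 22071 = 0.173 mm per year.
For B, 1400.5 / 0.173 = 8095.38 years ≈ 8095 varves.

8095 varves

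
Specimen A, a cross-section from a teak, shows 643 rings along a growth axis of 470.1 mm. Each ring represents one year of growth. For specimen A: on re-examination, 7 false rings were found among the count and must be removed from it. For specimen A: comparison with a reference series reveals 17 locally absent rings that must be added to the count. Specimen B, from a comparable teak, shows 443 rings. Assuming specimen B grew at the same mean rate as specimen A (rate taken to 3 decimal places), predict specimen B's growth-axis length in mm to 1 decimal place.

Specimen A: true ring count = 643 − 7 + 17 = 653.
A: 470.1 mm over 653 years gives 470.1 / 653 ≈ 0.720 mm per year.
B's length ≈ 0.720 × 443 = 319.0 mm.

319.0 mm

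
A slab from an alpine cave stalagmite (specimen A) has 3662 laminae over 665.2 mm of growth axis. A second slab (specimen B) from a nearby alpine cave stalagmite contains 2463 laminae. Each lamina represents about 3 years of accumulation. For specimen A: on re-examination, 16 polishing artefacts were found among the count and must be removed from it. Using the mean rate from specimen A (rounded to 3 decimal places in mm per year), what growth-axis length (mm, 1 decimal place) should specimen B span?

Specimen A: after corrections the count is 3662 − 16 = 3646 laminae.
Specimen A: multiplying by 3 years per lamina: 3646 × 3 = 10938 years.
A: Mean rate = 665.2 mm / 10938 years ≈ 0.061 mm/yr.
Specimen B: multiplying by 3 years per lamina: 2463 × 3 = 7389 years. Length of B = 0.061 × 7389 = 450.7 mm.

450.7 mm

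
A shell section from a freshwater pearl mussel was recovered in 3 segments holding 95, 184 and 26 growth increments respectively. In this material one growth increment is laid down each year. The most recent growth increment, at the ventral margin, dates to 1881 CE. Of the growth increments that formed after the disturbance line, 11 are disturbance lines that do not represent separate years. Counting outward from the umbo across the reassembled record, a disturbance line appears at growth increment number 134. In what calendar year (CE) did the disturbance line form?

1721 CE

Total growth increments = 95 + 184 + 26 = 305.
The disturbance line sits at growth increment 134 from the umbo, so 305 − 134 = 171 growth increments formed after it.
Excluding 11 false growth increments: 171 − 11 = 160.
1881 − 160 = 1721 CE.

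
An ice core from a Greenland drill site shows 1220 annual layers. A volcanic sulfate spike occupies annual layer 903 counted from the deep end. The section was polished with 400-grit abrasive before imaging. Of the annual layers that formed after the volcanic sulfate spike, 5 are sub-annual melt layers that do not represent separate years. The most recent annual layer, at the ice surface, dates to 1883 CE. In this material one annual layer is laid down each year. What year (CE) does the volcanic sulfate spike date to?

The volcanic sulfate spike sits at annual layer 903 from the deep end, so 1220 − 903 = 317 annual layers formed after it.
317 − 5 false = 312 true annual layers after the volcanic sulfate spike.
1883 − 312 = 1571 CE.

1571 CE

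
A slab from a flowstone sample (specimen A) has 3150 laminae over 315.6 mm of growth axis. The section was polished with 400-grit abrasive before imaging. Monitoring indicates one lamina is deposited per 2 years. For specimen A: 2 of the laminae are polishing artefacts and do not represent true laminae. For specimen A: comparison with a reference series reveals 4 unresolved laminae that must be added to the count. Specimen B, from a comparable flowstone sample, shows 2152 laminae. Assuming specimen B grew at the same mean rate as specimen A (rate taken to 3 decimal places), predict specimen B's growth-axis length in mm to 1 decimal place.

215.2 mm

Specimen A: after corrections the count is 3150 − 2 + 4 = 3152 laminae.
Specimen A: 3152 laminae at 2 years each span 3152 × 2 = 6304 years.
A: Mean rate = 315.6 mm / 6304 years ≈ 0.050 mm/year.
Specimen B: 2152 laminae at 2 years each span 2152 × 2 = 4304 years. B's length ≈ 0.050 × 4304 = 215.2 mm.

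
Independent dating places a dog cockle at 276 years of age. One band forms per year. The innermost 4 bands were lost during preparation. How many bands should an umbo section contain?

One band per year gives 276 bands over 276 years.
Less the 4 uncaptured bands: 276 − 4 = 272.

272 bands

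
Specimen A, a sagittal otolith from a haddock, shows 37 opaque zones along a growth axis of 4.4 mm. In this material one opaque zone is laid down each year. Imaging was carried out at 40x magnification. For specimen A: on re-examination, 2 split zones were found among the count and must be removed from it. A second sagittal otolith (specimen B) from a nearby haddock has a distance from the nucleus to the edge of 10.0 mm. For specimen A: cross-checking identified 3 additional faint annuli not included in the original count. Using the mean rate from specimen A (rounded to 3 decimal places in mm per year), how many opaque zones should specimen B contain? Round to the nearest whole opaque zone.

86 opaque zones

Specimen A: correcting the raw count gives 37 − 2 + 3 = 38 true opaque zones.
A: 4.4 mm over 38 years gives 4.4 / 38 ≈ 0.116 mm per year.
B spans 10.0 / 0.116 = 86.21 years ≈ 86 opaque zones.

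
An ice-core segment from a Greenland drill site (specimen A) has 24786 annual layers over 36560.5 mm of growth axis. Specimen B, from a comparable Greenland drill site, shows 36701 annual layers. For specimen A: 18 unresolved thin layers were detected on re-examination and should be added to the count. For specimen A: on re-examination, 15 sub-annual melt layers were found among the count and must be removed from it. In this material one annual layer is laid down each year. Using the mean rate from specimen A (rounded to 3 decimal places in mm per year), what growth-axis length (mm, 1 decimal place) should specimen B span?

Specimen A: adjusted count: 24786 − 15 + 18 = 24789 annual layers.
A: 36560.5 mm over 24789 years gives 36560.5 / 24789 ≈ 1.475 mm per year.
Length of B = 1.475 × 36701 = 54134.0 mm.

54134.0 mm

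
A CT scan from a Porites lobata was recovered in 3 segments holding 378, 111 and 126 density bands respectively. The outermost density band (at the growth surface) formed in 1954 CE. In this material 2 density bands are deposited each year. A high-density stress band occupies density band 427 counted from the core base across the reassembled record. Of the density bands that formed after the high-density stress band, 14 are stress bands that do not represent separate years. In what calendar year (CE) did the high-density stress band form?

1867 CE

Total density bands = 378 + 111 + 126 = 615.
Between density band 427 and the growth surface there are 615 − 427 = 188 density bands.
Excluding 14 false density bands: 188 − 14 = 174.
174 density bands at 2 per year is 174 / 2 = 87 years.
The density band at the growth surface is 1954 CE, so the high-density stress band dates to 1954 − 87 = 1867 CE.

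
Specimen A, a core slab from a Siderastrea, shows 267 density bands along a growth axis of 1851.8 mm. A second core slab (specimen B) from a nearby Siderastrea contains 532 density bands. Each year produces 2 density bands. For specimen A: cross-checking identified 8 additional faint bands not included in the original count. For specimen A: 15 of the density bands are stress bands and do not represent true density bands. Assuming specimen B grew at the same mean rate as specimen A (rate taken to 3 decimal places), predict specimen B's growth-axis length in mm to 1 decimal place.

3789.2 mm

Specimen A: correcting the raw count gives 267 − 15 + 8 = 260 true density bands.
Specimen A: dividing by 2 density bands per year: 260 / 2 = 130 years.
A: 1851.8 mm over 130 years gives 1851.8 / 130 ≈ 14.245 mm/yr.
Specimen B: with 2 density bands per year, 532 / 2 = 266 years. Length of B = 14.245 × 266 = 3789.2 mm.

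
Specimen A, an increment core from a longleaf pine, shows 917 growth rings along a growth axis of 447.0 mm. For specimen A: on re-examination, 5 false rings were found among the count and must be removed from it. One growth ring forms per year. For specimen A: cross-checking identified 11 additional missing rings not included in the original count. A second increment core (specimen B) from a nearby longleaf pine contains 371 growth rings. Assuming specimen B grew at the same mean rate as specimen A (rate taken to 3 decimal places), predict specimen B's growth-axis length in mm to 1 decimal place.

179.6 mm

Specimen A: adjusted count: 917 − 5 + 11 = 923 growth rings.
A: Extension rate ≈ 447.0 / 923 = 0.484 mm per year.
B's length ≈ 0.484 × 371 = 179.6 mm.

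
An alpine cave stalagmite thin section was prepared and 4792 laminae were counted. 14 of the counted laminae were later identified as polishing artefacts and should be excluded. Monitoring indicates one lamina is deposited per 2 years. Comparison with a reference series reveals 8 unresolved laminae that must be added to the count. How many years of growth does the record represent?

Adjusted count: 4792 − 14 + 8 = 4786 laminae.
4786 laminae at 2 years each span 4786 × 2 = 9572 years.

9572 years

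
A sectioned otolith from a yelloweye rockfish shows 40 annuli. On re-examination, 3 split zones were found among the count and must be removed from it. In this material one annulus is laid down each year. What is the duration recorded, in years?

37 years

Correcting the raw count gives 40 − 3 = 37 true annuli.
At one annulus per year, that is 37 years.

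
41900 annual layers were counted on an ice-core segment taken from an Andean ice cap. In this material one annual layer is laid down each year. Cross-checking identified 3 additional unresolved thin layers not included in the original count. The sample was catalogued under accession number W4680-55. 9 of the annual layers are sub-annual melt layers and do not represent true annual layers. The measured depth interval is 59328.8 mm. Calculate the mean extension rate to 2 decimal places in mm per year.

1.42 mm per year

Correcting the raw count gives 41900 − 9 + 3 = 41894 true annual layers.
59328.8 mm over 41894 years gives 59328.8 / 41894 ≈ 1.42 mm per year.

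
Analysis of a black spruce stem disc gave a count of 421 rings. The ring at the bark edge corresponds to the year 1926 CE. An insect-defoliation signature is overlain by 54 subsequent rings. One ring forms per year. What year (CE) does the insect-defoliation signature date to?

54 rings formed after the insect-defoliation signature.
1926 − 54 = 1872 CE.

1872 CE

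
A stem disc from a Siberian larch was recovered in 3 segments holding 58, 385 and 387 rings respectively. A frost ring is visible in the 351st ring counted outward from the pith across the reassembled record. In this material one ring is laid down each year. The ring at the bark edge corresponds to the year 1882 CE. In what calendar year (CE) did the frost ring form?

Total rings = 58 + 385 + 387 = 830.
Between ring 351 and the bark edge there are 830 − 351 = 479 rings.
1882 − 479 = 1403 CE.

1403 CE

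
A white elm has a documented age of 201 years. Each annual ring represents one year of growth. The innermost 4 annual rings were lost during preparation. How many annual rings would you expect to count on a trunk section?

197 annual rings

Expected annual rings over 201 years: 201.
Less the 4 uncaptured annual rings: 201 − 4 = 197.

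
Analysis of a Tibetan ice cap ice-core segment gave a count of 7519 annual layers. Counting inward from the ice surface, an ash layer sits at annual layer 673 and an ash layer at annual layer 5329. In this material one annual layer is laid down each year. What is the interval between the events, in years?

The two markers are separated by 5329 − 673 = 4656 annual layers.
At one annual layer per year, 4656 years elapsed between them.

4656 years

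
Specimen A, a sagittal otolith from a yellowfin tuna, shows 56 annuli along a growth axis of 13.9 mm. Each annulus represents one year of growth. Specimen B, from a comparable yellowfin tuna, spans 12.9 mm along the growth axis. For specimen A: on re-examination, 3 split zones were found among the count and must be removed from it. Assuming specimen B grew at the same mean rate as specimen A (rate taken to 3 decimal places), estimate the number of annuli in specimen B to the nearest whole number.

49 annuli

Specimen A: adjusted count: 56 − 3 = 53 annuli.
A: Mean rate = 13.9 mm / 53 years ≈ 0.262 mm/year.
Specimen B: 12.9 mm / 0.262 mm per year = 49.24 years ≈ 49 annuli.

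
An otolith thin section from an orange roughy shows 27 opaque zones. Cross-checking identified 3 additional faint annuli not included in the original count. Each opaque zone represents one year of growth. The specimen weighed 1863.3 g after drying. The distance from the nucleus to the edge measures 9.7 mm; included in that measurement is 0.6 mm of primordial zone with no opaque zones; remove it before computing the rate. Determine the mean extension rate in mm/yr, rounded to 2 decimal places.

True opaque zone count = 27 + 3 = 30.
Removing the 0.6 mm offcut leaves 9.7 − 0.6 = 9.1 mm.
Mean rate = 9.1 mm / 30 years ≈ 0.30 mm/yr.

0.30 mm/yr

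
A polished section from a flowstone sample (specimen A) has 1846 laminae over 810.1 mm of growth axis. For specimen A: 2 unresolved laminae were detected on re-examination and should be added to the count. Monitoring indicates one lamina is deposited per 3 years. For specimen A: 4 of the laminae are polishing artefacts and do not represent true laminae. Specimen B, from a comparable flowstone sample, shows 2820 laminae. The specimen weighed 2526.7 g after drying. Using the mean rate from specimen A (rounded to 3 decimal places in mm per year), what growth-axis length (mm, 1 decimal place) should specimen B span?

Specimen A: adjusted count: 1846 − 4 + 2 = 1844 laminae.
Specimen A: 1844 laminae at 3 years each span 1844 × 3 = 5532 years.
A: Extension rate ≈ 810.1 / 5532 = 0.146 mm/year.
Specimen B: at 3 years per lamina, 2820 × 3 = 8460 years. For B, 0.146 mm/year × 8460 years = 1235.2 mm.

1235.2 mm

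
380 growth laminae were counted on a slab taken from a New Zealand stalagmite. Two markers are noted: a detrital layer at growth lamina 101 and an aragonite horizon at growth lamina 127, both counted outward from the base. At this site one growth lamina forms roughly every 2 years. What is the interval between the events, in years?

The two markers are separated by 127 − 101 = 26 growth laminae.
At 2 years per growth lamina, 26 × 2 = 52 years.

52 years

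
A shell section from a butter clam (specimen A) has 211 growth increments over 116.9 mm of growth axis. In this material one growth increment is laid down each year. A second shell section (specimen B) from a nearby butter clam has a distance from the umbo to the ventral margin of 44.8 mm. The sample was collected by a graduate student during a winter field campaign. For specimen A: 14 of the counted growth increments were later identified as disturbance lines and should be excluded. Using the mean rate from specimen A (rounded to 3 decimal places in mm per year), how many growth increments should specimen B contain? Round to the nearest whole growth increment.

76 growth increments

Specimen A: after corrections the count is 211 − 14 = 197 growth increments.
A: Mean rate = 116.9 mm / 197 years ≈ 0.593 mm/year.
For B, 44.8 / 0.593 = 75.55 years ≈ 76 growth increments.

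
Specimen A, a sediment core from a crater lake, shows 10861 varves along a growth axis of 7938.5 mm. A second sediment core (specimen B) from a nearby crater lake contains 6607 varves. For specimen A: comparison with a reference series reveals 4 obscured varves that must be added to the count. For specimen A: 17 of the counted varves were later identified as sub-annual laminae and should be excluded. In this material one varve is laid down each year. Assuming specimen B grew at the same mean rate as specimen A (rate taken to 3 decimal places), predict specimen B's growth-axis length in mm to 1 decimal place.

4836.3 mm

Specimen A: true varve count = 10861 − 17 + 4 = 10848.
A: Mean rate = 7938.5 mm / 10848 years ≈ 0.732 mm/year.
Length of B = 0.732 × 6607 = 4836.3 mm.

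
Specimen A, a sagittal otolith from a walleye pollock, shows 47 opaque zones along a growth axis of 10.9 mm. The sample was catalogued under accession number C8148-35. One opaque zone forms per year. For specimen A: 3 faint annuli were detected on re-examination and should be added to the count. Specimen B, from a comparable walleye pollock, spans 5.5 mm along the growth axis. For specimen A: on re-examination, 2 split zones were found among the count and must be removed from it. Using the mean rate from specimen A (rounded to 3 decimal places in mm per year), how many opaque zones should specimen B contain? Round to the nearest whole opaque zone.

24 opaque zones

Specimen A: after corrections the count is 47 − 2 + 3 = 48 opaque zones.
A: 10.9 mm over 48 years gives 10.9 / 48 ≈ 0.227 mm/yr.
B spans 5.5 / 0.227 = 24.23 years ≈ 24 opaque zones.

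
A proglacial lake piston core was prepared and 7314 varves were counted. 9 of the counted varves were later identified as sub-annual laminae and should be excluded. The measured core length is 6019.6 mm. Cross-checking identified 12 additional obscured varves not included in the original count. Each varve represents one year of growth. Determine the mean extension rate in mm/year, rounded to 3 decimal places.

0.823 mm/year

Correcting the raw count gives 7314 − 9 + 12 = 7317 true varves.
6019.6 mm over 7317 years gives 6019.6 / 7317 ≈ 0.823 mm/year.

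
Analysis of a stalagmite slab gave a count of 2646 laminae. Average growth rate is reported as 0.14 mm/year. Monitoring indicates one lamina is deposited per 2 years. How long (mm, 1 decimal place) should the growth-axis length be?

740.9 mm

Multiplying by 2 years per lamina: 2646 × 2 = 5292 years.
5292 years at 0.14 mm/year gives 0.14 × 5292 = 740.9 mm.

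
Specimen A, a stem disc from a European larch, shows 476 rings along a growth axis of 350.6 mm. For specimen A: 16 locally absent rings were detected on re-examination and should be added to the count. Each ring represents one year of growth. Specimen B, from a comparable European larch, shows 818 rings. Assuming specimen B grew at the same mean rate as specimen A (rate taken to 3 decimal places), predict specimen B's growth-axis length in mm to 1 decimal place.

Specimen A: true ring count = 476 + 16 = 492.
A: 350.6 mm over 492 years gives 350.6 / 492 ≈ 0.713 mm per year.
For B, 0.713 mm/year × 818 years = 583.2 mm.

583.2 mm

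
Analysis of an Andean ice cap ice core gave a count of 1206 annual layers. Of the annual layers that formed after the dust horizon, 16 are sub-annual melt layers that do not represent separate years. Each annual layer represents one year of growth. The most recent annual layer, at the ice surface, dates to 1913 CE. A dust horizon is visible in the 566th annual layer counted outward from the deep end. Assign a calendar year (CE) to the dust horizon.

1289 CE

The dust horizon sits at annual layer 566 from the deep end, so 1206 − 566 = 640 annual layers formed after it.
640 − 16 false = 624 true annual layers after the dust horizon.
Counting back 624 years from 1913 CE places the dust horizon in 1913 − 624 = 1289 CE.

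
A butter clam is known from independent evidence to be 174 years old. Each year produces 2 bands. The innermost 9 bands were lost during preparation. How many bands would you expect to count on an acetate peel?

339 bands

With 2 bands per year, 174 years would produce 174 × 2 = 348 bands.
Less the 9 uncaptured bands: 348 − 9 = 339.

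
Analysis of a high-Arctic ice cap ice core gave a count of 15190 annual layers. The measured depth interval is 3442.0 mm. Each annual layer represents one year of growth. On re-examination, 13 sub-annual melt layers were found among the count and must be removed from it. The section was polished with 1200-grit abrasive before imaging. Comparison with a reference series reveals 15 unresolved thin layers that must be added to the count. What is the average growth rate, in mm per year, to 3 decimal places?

0.227 mm per year

True annual layer count = 15190 − 13 + 15 = 15192.
Extension rate ≈ 3442.0 / 15192 = 0.227 mm per year.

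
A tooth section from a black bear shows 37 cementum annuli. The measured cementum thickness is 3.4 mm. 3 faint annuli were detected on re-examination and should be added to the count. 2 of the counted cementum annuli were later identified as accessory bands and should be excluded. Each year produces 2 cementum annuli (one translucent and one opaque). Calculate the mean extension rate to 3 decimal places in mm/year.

0.179 mm/year

True cementum annulus count = 37 − 2 + 3 = 38.
With 2 cementum annuli per year, 38 / 2 = 19 years.
3.4 mm over 19 years gives 3.4 / 19 ≈ 0.179 mm/year.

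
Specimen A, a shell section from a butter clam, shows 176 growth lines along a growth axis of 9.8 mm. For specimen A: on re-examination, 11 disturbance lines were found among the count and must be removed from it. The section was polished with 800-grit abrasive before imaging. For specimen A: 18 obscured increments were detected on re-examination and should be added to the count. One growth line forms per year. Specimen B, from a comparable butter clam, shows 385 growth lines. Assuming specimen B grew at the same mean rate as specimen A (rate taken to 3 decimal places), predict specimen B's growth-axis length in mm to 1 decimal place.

20.8 mm

Specimen A: adjusted count: 176 − 11 + 18 = 183 growth lines.
A: 9.8 mm over 183 years gives 9.8 / 183 ≈ 0.054 mm/yr.
Length of B = 0.054 × 385 = 20.8 mm.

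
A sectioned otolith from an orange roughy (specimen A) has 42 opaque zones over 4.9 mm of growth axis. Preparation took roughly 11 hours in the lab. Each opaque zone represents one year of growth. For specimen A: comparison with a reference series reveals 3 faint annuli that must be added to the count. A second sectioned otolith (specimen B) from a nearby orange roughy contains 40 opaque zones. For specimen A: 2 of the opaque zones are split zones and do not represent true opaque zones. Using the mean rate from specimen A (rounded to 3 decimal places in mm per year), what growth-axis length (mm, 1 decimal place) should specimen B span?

4.6 mm

Specimen A: after corrections the count is 42 − 2 + 3 = 43 opaque zones.
A: Mean rate = 4.9 mm / 43 years ≈ 0.114 mm per year.
Length of B = 0.114 × 40 = 4.6 mm.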